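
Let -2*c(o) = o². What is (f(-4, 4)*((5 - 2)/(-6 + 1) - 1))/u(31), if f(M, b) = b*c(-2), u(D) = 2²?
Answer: 16/5 ≈ 3.2000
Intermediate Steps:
c(o) = -o²/2
u(D) = 4
f(M, b) = -2*b (f(M, b) = b*(-½*(-2)²) = b*(-½*4) = b*(-2) = -2*b)
(f(-4, 4)*((5 - 2)/(-6 + 1) - 1))/u(31) = ((-2*4)*((5 - 2)/(-6 + 1) - 1))/4 = -8*(3/(-5) - 1)*(¼) = -8*(3*(-⅕) - 1)*(¼) = -8*(-⅗ - 1)*(¼) = -8*(-8/5)*(¼) = (64/5)*(¼) = 16/5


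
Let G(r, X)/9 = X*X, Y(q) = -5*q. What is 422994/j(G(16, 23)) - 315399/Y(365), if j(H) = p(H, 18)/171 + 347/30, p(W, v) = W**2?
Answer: 24272723255037/137903684975 ≈ 176.01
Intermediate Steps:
G(r, X) = 9*X**2 (G(r, X) = 9*(X*X) = 9*X**2)
j(H) = 347/30 + H**2/171 (j(H) = H**2/171 + 347/30 = 347/30 + H**2/171)
422994/j(G(16, 23)) - 315399/Y(365) = 422994/(347/30 + (9*23**2)**2/171) - 315399/((-5*365)) = 422994/(347/30 + (9*529)**2/171) - 315399/(-1825) = 422994/(347/30 + (1/171)*4761**2) - 315399*(-1/1825) = 422994/(347/30 + (1/171)*22667121) + 315399/1825 = 422994/(347/30 + 2518569/19) + 315399/1825 = 422994/(75563663/570) + 315399/1825 = 422994*(570/75563663) + 315399/1825 = 241106580/75563663 + 315399/1825 = 24272723255037/137903684975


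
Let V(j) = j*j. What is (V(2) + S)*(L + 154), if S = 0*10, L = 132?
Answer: 1144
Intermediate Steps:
V(j) = j²
S = 0
(V(2) + S)*(L + 154) = (2² + 0)*(132 + 154) = (4 + 0)*286 = 4*286 = 1144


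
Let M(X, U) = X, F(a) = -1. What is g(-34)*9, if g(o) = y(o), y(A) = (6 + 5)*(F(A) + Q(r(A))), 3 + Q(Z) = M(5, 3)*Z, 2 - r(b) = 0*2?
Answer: 594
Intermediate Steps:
r(b) = 2 (r(b) = 2 - 0*2 = 2 - 1*0 = 2 + 0 = 2)
Q(Z) = -3 + 5*Z
y(A) = 66 (y(A) = (6 + 5)*(-1 + (-3 + 5*2)) = 11*(-1 + (-3 + 10)) = 11*(-1 + 7) = 11*6 = 66)
g(o) = 66
g(-34)*9 = 66*9 = 594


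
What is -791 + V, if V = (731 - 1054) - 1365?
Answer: -2479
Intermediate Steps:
V = -1688 (V = -323 - 1365 = -1688)
-791 + V = -791 - 1688 = -2479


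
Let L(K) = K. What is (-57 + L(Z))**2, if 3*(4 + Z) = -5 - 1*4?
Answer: 4096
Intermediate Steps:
Z = -7 (Z = -4 + (-5 - 1*4)/3 = -4 + (-5 - 4)/3 = -4 + (1/3)*(-9) = -4 - 3 = -7)
(-57 + L(Z))**2 = (-57 - 7)**2 = (-64)**2 = 4096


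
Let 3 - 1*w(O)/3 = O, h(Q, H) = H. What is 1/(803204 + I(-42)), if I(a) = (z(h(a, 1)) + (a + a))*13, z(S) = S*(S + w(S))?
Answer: 1/802203 ≈ 1.2466e-6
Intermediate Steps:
w(O) = 9 - 3*O
z(S) = S*(9 - 2*S) (z(S) = S*(S + (9 - 3*S)) = S*(9 - 2*S))
I(a) = 91 + 26*a (I(a) = (1*(9 - 2*1) + (a + a))*13 = (1*(9 - 2) + 2*a)*13 = (1*7 + 2*a)*13 = (7 + 2*a)*13 = 91 + 26*a)
1/(803204 + I(-42)) = 1/(803204 + (91 + 26*(-42))) = 1/(803204 + (91 - 1092)) = 1/(803204 - 1001) = 1/802203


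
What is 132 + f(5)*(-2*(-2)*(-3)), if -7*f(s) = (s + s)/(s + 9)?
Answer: 6528/49 ≈ 133.22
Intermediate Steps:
f(s) = -2*s/(7*(9 + s)) (f(s) = -(s + s)/(7*(s + 9)) = -2*s/(7*(9 + s)))
132 + f(5)*(-2*(-2)*(-3)) = 132 + (-2*5/(63 + 7*5))*(-2*(-2)*(-3)) = 132 + (-2*5/(63 + 35))*(4*(-3)) = 132 - 2*5/98*(-12) = 132 - 2*5*1/98*(-12) = 132 - 5/49*(-12) = 132 + 60/49 = 6528/49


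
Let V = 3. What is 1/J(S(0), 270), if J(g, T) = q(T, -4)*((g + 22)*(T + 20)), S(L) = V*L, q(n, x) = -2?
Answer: -1/12760 ≈ -7.8370e-5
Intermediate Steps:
S(L) = 3*L
J(g, T) = -2*(20 + T)*(22 + g) (J(g, T) = -2*(g + 22)*(T + 20) = -2*(22 + g)*(20 + T) = -2*(20 + T)*(22 + g))
1/J(S(0), 270) = 1/(-880 - 44*270 - 120*0 - 2*270*3*0) = 1/(-880 - 11880 - 40*0 - 2*270*0) = 1/(-880 - 11880 + 0 + 0) = 1/(-12760) = -1/12760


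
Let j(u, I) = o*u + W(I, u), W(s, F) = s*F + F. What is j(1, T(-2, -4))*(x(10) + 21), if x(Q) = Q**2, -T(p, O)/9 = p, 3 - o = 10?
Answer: 1452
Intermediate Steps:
o = -7 (o = 3 - 1*10 = 3 - 10 = -7)
T(p, O) = -9*p
W(s, F) = F + F*s (W(s, F) = F*s + F = F + F*s)
j(u, I) = -7*u + u*(1 + I)
j(1, T(-2, -4))*(x(10) + 21) = (1*(-6 - 9*(-2)))*(10**2 + 21) = (1*(-6 + 18))*(100 + 21) = (1*12)*121 = 12*121 = 1452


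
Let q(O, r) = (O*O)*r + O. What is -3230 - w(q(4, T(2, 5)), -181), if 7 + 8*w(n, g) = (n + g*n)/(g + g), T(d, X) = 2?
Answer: -4679013/1448 ≈ -3231.4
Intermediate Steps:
q(O, r) = O + r*O² (q(O, r) = O²*r + O = r*O² + O = O + r*O²)
w(n, g) = -7/8 + (n + g*n)/(16*g) (w(n, g) = -7/8 + ((n + g*n)/(g + g))/8 = -7/8 + ((n + g*n)/((2*g)))/8 = -7/8 + ((n + g*n)*(1/(2*g)))/8 = -7/8 + ((n + g*n)/(2*g))/8 = -7/8 + (n + g*n)/(16*g))
-3230 - w(q(4, T(2, 5)), -181) = -3230 - (4*(1 + 4*2) - 181*(-14 + 4*(1 + 4*2)))/(16*(-181)) = -3230 - (-1)*(4*(1 + 8) - 181*(-14 + 4*(1 + 8)))/(16*181) = -3230 - (-1)*(4*9 - 181*(-14 + 4*9))/(16*181) = -3230 - (-1)*(36 - 181*(-14 + 36))/(16*181) = -3230 - (-1)*(36 - 181*22)/(16*181) = -3230 - (-1)*(36 - 3982)/(16*181) = -3230 - (-1)*(-3946)/(16*181) = -3230 - 1*1973/1448 = -3230 - 1973/1448 = -4679013/1448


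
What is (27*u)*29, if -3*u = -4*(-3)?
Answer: -3132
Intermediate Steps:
u = -4 (u = -(-4)*(-3)/3 = -1/3*12 = -4)
(27*u)*29 = (27*(-4))*29 = -108*29 = -3132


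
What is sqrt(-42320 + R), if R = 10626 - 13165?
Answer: I*sqrt(44859) ≈ 211.8*I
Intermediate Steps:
R = -2539
sqrt(-42320 + R) = sqrt(-42320 - 2539) = sqrt(-44859) = I*sqrt(44859)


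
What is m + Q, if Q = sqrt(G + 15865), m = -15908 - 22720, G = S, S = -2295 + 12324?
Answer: -38628 + 11*sqrt(214) ≈ -38467.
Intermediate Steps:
S = 10029
G = 10029
m = -38628
Q = 11*sqrt(214) (Q = sqrt(10029 + 15865) = sqrt(25894) = 11*sqrt(214) ≈ 160.92)
m + Q = -38628 + 11*sqrt(214)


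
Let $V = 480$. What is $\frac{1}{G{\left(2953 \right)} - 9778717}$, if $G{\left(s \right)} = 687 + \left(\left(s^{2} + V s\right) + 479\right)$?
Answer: $\frac{1}{360098} \approx 2.777 \cdot 10^{-6}$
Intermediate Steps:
$G{\left(s \right)} = 1166 + s^{2} + 480 s$ ($G{\left(s \right)} = 687 + \left(\left(s^{2} + 480 s\right) + 479\right) = 687 + \left(479 + s^{2} + 480 s\right) = 1166 + s^{2} + 480 s$)
$\frac{1}{G{\left(2953 \right)} - 9778717} = \frac{1}{\left(1166 + 2953^{2} + 480 \cdot 2953\right) - 9778717} = \frac{1}{\left(1166 + 8720209 + 1417440\right) - 9778717} = \frac{1}{10138815 - 9778717} = \frac{1}{360098}$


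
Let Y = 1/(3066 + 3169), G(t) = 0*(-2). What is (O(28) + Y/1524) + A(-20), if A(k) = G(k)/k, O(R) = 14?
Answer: 133029961/9502140 ≈ 14.000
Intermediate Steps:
G(t) = 0
Y = 1/6235 ≈ 0.00016038
A(k) = 0 (A(k) = 0/k = 0)
(O(28) + Y/1524) + A(-20) = (14 + (1/6235)/1524) + 0 = (14 + (1/6235)*(1/1524)) + 0 = (14 + 1/9502140) + 0 = 133029961/9502140 + 0 = 133029961/9502140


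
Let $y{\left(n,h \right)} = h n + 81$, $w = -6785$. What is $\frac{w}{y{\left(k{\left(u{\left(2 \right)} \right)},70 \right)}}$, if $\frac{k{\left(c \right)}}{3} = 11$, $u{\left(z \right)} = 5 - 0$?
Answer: $- \frac{6785}{2391} \approx -2.8377$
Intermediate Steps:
$u{\left(z \right)} = 5$ ($u{\left(z \right)} = 5 + 0 = 5$)
$k{\left(c \right)} = 33$ ($k{\left(c \right)} = 3 \cdot 11 = 33$)
$y{\left(n,h \right)} = 81 + h n$
$\frac{w}{y{\left(k{\left(u{\left(2 \right)} \right)},70 \right)}} = - \frac{6785}{81 + 70 \cdot 33} = - \frac{6785}{81 + 2310} = - \frac{6785}{2391}$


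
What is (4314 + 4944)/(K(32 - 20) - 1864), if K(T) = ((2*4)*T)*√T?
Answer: -1078557/210244 - 27774*√3/52561 ≈ -6.0453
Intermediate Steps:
K(T) = 8*T^(3/2) (K(T) = (8*T)*√T = 8*T^(3/2))
(4314 + 4944)/(K(32 - 20) - 1864) = (4314 + 4944)/(8*(32 - 20)^(3/2) - 1864) = 9258/(8*12^(3/2) - 1864) = 9258/(8*(24*√3) - 1864) = 9258/(192*√3 - 1864) = 9258/(-1864 + 192*√3)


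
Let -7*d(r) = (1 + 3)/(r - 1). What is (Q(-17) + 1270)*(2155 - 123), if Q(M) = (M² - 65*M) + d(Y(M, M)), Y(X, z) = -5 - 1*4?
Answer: 189467744/35 ≈ 5.4134e+6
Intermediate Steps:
Y(X, z) = -9 (Y(X, z) = -5 - 4 = -9)
d(r) = -4/(7*(-1 + r)) (d(r) = -(1 + 3)/(7*(r - 1)) = -4/(7*(-1 + r)))
Q(M) = 2/35 + M² - 65*M (Q(M) = (M² - 65*M) - 4/(-7 + 7*(-9)) = (M² - 65*M) - 4/(-7 - 63) = (M² - 65*M) - 4/(-70) = (M² - 65*M) - 4*(-1/70) = (M² - 65*M) + 2/35 = 2/35 + M² - 65*M)
(Q(-17) + 1270)*(2155 - 123) = ((2/35 + (-17)² - 65*(-17)) + 1270)*(2155 - 123) = ((2/35 + 289 + 1105) + 1270)*2032 = (48792/35 + 1270)*2032 = (93242/35)*2032 = 189467744/35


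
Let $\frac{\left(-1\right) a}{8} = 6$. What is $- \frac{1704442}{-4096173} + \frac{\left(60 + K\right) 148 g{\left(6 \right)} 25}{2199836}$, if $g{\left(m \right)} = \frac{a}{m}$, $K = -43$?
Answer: $\frac{422074654478}{2252727206907} \approx 0.18736$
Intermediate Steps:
$a = -48$ ($a = \left(-8\right) 6 = -48$)
$g{\left(m \right)} = - \frac{48}{m}$
$- \frac{1704442}{-4096173} + \frac{\left(60 + K\right) 148 g{\left(6 \right)} 25}{2199836} = - \frac{1704442}{-4096173} + \frac{\left(60 - 43\right) 148 - \frac{48}{6} \cdot 25}{2199836} = \left(-1704442\right) \left(- \frac{1}{4096173}\right) + 17 \cdot 148 \left(-48\right) \frac{1}{6} \cdot 25 \cdot \frac{1}{2199836} = \frac{1704442}{4096173} + 2516 \left(\left(-8\right) 25\right) \frac{1}{2199836} = \frac{1704442}{4096173} + 2516 \left(-200\right) \frac{1}{2199836} = \frac{1704442}{4096173} - \frac{125800}{549959} = \frac{422074654478}{2252727206907}$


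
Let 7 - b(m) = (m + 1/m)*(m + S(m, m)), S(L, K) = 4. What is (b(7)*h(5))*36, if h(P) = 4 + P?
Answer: -162324/7 ≈ -23189.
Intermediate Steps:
b(m) = 7 - (4 + m)*(m + 1/m) (b(m) = 7 - (m + 1/m)*(m + 4) = 7 - (m + 1/m)*(4 + m) = 7 - (4 + m)*(m + 1/m))
(b(7)*h(5))*36 = ((6 - 1*7**2 - 4*7 - 4/7)*(4 + 5))*36 = ((6 - 1*49 - 28 - 4*1/7)*9)*36 = ((6 - 49 - 28 - 4/7)*9)*36 = -501/7*9*36 = -4509/7*36 = -162324/7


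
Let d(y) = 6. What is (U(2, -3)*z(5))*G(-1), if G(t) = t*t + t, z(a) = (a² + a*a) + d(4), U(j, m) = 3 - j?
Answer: 0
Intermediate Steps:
z(a) = 6 + 2*a² (z(a) = (a² + a*a) + 6 = (a² + a²) + 6 = 2*a² + 6 = 6 + 2*a²)
G(t) = t + t² (G(t) = t² + t = t + t²)
(U(2, -3)*z(5))*G(-1) = ((3 - 1*2)*(6 + 2*5²))*(-(1 - 1)) = ((3 - 2)*(6 + 2*25))*(-1*0) = (1*(6 + 50))*0 = (1*56)*0 = 56*0 = 0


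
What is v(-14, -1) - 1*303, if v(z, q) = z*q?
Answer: -289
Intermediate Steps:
v(z, q) = q*z
v(-14, -1) - 1*303 = -1*(-14) - 1*303 = 14 - 303 = -289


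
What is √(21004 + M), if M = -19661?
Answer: √1343 ≈ 36.647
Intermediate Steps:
√(21004 + M) = √(21004 - 19661) = √1343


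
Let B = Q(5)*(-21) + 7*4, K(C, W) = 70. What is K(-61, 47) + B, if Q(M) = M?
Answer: -7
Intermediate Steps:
B = -77 (B = 5*(-21) + 7*4 = -105 + 28 = -77)
K(-61, 47) + B = 70 - 77 = -7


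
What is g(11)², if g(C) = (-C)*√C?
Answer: 1331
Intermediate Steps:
g(C) = -C^(3/2)
g(11)² = (-11^(3/2))² = (-11*√11)² = 1331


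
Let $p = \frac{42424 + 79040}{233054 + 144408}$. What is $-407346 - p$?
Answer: $- \frac{76878878658}{188731} \approx -4.0735 \cdot 10^{5}$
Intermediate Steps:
$p = \frac{60732}{188731}$ ($p = \frac{121464}{377462} = 121464 \cdot \frac{1}{377462} = \frac{60732}{188731} \approx 0.32179$)
$-407346 - p = -407346 - \frac{60732}{188731} = - \frac{76878878658}{188731}$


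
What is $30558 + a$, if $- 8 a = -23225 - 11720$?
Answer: $\frac{279409}{8} \approx 34926.0$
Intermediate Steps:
$a = \frac{34945}{8}$ ($a = - \frac{-23225 - 11720}{8} = \left(- \frac{1}{8}\right) \left(-34945\right) = \frac{34945}{8} \approx 4368.1$)
$30558 + a = 30558 + \frac{34945}{8} = \frac{279409}{8}$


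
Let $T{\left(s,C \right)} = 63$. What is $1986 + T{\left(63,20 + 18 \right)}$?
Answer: $2049$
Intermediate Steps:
$1986 + T{\left(63,20 + 18 \right)} = 1986 + 63 = 2049$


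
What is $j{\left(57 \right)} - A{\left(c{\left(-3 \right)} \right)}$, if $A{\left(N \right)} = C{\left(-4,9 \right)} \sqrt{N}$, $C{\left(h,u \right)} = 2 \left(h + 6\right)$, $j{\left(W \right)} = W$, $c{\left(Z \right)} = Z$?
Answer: $57 - 4 i \sqrt{3} \approx 57.0 - 6.9282 i$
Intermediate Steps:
$C{\left(h,u \right)} = 12 + 2 h$ ($C{\left(h,u \right)} = 2 \left(6 + h\right) = 12 + 2 h$)
$A{\left(N \right)} = 4 \sqrt{N}$ ($A{\left(N \right)} = \left(12 + 2 \left(-4\right)\right) \sqrt{N} = \left(12 - 8\right) \sqrt{N} = 4 \sqrt{N}$)
$j{\left(57 \right)} - A{\left(c{\left(-3 \right)} \right)} = 57 - 4 \sqrt{-3} = 57 - 4 i \sqrt{3}$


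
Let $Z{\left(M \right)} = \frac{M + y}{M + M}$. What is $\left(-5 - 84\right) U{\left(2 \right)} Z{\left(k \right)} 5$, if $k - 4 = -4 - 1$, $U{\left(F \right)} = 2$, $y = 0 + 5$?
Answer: $1780$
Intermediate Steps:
$y = 5$
$k = -1$ ($k = 4 - 5 = -1$)
$Z{\left(M \right)} = \frac{5 + M}{2 M}$ ($Z{\left(M \right)} = \frac{M + 5}{M + M} = \frac{5 + M}{2 M}$)
$\left(-5 - 84\right) U{\left(2 \right)} Z{\left(k \right)} 5 = \left(-5 - 84\right) 2 \frac{5 - 1}{2 \left(-1\right)} 5 = - 89 \cdot 2 \cdot \frac{1}{2} \left(-1\right) 4 \cdot 5 = - 89 \cdot 2 \left(-2\right) 5 = - 89 \left(\left(-4\right) 5\right) = \left(-89\right) \left(-20\right) = 1780$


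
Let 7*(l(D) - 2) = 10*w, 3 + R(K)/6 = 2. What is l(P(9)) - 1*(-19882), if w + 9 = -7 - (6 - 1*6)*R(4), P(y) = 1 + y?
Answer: 139028/7 ≈ 19861.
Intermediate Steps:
R(K) = -6 (R(K) = -18 + 6*2 = -18 + 12 = -6)
w = -16 (w = -9 + (-7 - (6 - 1*6)*(-6)) = -9 + (-7 - (6 - 6)*(-6)) = -9 + (-7 - 0*(-6)) = -9 + (-7 - 1*0) = -9 + (-7 + 0) = -9 - 7 = -16)
l(D) = -146/7 (l(D) = 2 + (10*(-16))/7 = 2 + (⅐)*(-160) = 2 - 160/7 = -146/7)
l(P(9)) - 1*(-19882) = -146/7 - 1*(-19882) = -146/7 + 19882 = 139028/7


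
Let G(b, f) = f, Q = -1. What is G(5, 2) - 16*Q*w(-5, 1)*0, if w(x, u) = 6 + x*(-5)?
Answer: 2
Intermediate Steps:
w(x, u) = 6 - 5*x
G(5, 2) - 16*Q*w(-5, 1)*0 = 2 - 16*(-(6 - 5*(-5)))*0 = 2 - 16*(-(6 + 25))*0 = 2 - 16*(-1*31)*0 = 2 - (-496)*0 = 2 - 16*0 = 2 + 0 = 2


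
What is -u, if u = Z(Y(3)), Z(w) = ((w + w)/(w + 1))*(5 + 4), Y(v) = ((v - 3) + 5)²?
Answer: -225/13 ≈ -17.308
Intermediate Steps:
Y(v) = (2 + v)² (Y(v) = ((-3 + v) + 5)² = (2 + v)²)
Z(w) = 18*w/(1 + w) (Z(w) = ((2*w)/(1 + w))*9 = (2*w/(1 + w))*9 = 18*w/(1 + w))
u = 225/13 (u = 18*(2 + 3)²/(1 + (2 + 3)²) = 18*5²/(1 + 5²) = 18*25/(1 + 25) = 18*25/26 = 18*25*(1/26) = 225/13 ≈ 17.308)
-u = -1*225/13 = -225/13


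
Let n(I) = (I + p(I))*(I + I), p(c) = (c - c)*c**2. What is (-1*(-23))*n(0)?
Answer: 0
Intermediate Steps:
p(c) = 0 (p(c) = 0*c**2 = 0)
n(I) = 2*I**2 (n(I) = (I + 0)*(I + I) = I*(2*I) = 2*I**2)
(-1*(-23))*n(0) = (-1*(-23))*(2*0**2) = 23*(2*0) = 23*0 = 0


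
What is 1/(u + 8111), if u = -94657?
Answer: -1/86546 ≈ -1.1555e-5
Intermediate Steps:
1/(u + 8111) = 1/(-94657 + 8111) = 1/(-86546) = -1/86546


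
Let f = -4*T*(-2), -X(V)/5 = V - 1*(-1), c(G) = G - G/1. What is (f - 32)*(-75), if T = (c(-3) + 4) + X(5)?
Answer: 18000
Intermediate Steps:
c(G) = 0 (c(G) = G - G = 0)
X(V) = -5 - 5*V (X(V) = -5*(V - 1*(-1)) = -5*(V + 1) = -5*(1 + V) = -5 - 5*V)
T = -26 (T = (0 + 4) + (-5 - 5*5) = 4 + (-5 - 25) = 4 - 30 = -26)
f = -208 (f = -4*(-26)*(-2) = 104*(-2) = -208)
(f - 32)*(-75) = (-208 - 32)*(-75) = -240*(-75) = 18000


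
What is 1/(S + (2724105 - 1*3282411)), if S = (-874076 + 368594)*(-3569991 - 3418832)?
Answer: 1/3532723669380 ≈ 2.8307e-13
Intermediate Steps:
S = 3532724227686 (S = -505482*(-6988823) = 3532724227686)
1/(S + (2724105 - 1*3282411)) = 1/(3532724227686 + (2724105 - 1*3282411)) = 1/(3532724227686 + (2724105 - 3282411)) = 1/(3532724227686 - 558306) = 1/3532723669380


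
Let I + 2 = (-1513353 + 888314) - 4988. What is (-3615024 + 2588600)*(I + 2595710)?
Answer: -2017622154744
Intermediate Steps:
I = -630029 (I = -2 + ((-1513353 + 888314) - 4988) = -2 + (-625039 - 4988) = -2 - 630027 = -630029)
(-3615024 + 2588600)*(I + 2595710) = (-3615024 + 2588600)*(-630029 + 2595710) = -1026424*1965681 = -2017622154744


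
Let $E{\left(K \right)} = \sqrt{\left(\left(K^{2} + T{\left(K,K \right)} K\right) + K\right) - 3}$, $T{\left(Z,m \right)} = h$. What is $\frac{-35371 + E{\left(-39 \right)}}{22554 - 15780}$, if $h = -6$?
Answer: $- \frac{35371}{6774} + \frac{\sqrt{1713}}{6774} \approx -5.2155$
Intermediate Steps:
$T{\left(Z,m \right)} = -6$
$E{\left(K \right)} = \sqrt{-3 + K^{2} - 5 K}$ ($E{\left(K \right)} = \sqrt{\left(\left(K^{2} - 6 K\right) + K\right) - 3} = \sqrt{\left(K^{2} - 5 K\right) - 3} = \sqrt{-3 + K^{2} - 5 K}$)
$\frac{-35371 + E{\left(-39 \right)}}{22554 - 15780} = \frac{-35371 + \sqrt{-3 + \left(-39\right)^{2} - -195}}{22554 - 15780} = \frac{-35371 + \sqrt{-3 + 1521 + 195}}{6774} = \left(-35371 + \sqrt{1713}\right) \frac{1}{6774} = - \frac{35371}{6774} + \frac{\sqrt{1713}}{6774}$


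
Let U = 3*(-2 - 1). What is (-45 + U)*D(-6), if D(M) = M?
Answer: 324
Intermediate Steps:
U = -9 (U = 3*(-3) = -9)
(-45 + U)*D(-6) = (-45 - 9)*(-6) = -54*(-6) = 324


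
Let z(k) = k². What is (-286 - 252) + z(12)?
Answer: -394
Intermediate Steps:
(-286 - 252) + z(12) = (-286 - 252) + 12² = -538 + 144 = -394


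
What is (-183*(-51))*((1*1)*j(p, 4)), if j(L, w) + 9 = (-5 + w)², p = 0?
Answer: -74664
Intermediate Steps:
j(L, w) = -9 + (-5 + w)²
(-183*(-51))*((1*1)*j(p, 4)) = (-183*(-51))*((1*1)*(-9 + (-5 + 4)²)) = 9333*(1*(-9 + (-1)²)) = 9333*(1*(-9 + 1)) = 9333*(1*(-8)) = 9333*(-8) = -74664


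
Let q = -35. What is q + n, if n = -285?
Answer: -320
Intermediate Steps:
q + n = -35 - 285 = -320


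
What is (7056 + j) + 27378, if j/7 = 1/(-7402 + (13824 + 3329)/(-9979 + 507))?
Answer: 2414818372994/70128897 ≈ 34434.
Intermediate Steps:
j = -66304/70128897 (j = 7/(-7402 + (13824 + 3329)/(-9979 + 507)) = 7/(-7402 + 17153/(-9472)) = 7/(-7402 + 17153*(-1/9472)) = 7/(-7402 - 17153/9472) = 7/(-70128897/9472) = 7*(-9472/70128897) = -66304/70128897 ≈ -0.00094546)
(7056 + j) + 27378 = (7056 - 66304/70128897) + 27378 = 494829430928/70128897 + 27378 = 2414818372994/70128897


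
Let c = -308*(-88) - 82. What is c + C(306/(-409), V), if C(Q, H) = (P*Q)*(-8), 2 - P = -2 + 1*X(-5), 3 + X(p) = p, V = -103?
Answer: 11081374/409 ≈ 27094.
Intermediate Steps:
X(p) = -3 + p
P = 12 (P = 2 - (-2 + 1*(-3 - 5)) = 2 - (-2 + 1*(-8)) = 2 - (-2 - 8) = 2 - 1*(-10) = 2 + 10 = 12)
c = 27022 (c = 27104 - 82 = 27022)
C(Q, H) = -96*Q (C(Q, H) = (12*Q)*(-8) = -96*Q)
c + C(306/(-409), V) = 27022 - 29376/(-409) = 27022 - 29376*(-1)/409 = 27022 - 96*(-306/409) = 27022 + 29376/409 = 11081374/409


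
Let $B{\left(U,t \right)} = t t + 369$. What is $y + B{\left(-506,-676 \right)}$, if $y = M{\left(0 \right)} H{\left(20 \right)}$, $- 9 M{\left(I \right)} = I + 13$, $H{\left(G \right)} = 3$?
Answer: $\frac{1372022}{3} \approx 4.5734 \cdot 10^{5}$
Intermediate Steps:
$M{\left(I \right)} = - \frac{13}{9} - \frac{I}{9}$ ($M{\left(I \right)} = - \frac{I + 13}{9} = - \frac{13 + I}{9} = - \frac{13}{9} - \frac{I}{9}$)
$y = - \frac{13}{3}$ ($y = \left(- \frac{13}{9} - 0\right) 3 = \left(- \frac{13}{9} + 0\right) 3 = \left(- \frac{13}{9}\right) 3 = - \frac{13}{3} \approx -4.3333$)
$B{\left(U,t \right)} = 369 + t^{2}$ ($B{\left(U,t \right)} = t^{2} + 369 = 369 + t^{2}$)
$y + B{\left(-506,-676 \right)} = - \frac{13}{3} + \left(369 + \left(-676\right)^{2}\right) = - \frac{13}{3} + \left(369 + 456976\right) = - \frac{13}{3} + 457345 = \frac{1372022}{3}$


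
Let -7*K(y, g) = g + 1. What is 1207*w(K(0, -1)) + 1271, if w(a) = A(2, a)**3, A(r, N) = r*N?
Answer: 1271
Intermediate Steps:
K(y, g) = -1/7 - g/7 (K(y, g) = -(g + 1)/7 = -(1 + g)/7 = -1/7 - g/7)
A(r, N) = N*r
w(a) = 8*a**3 (w(a) = (a*2)**3 = (2*a)**3 = 8*a**3)
1207*w(K(0, -1)) + 1271 = 1207*(8*(-1/7 - 1/7*(-1))**3) + 1271 = 1207*(8*(-1/7 + 1/7)**3) + 1271 = 1207*(8*0**3) + 1271 = 1207*(8*0) + 1271 = 1207*0 + 1271 = 0 + 1271 = 1271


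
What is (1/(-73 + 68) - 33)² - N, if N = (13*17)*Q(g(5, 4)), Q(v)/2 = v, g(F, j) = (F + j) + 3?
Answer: -105044/25 ≈ -4201.8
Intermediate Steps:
g(F, j) = 3 + F + j
Q(v) = 2*v
N = 5304 (N = (13*17)*(2*(3 + 5 + 4)) = 221*(2*12) = 221*24 = 5304)
(1/(-73 + 68) - 33)² - N = (1/(-73 + 68) - 33)² - 1*5304 = (1/(-5) - 33)² - 5304 = (-⅕ - 33)² - 5304 = (-166/5)² - 5304 = 27556/25 - 5304 = -105044/25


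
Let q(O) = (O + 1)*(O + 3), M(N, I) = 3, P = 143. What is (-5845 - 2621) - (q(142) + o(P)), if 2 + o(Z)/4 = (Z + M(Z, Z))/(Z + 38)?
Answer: -5284517/181 ≈ -29196.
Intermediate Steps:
q(O) = (1 + O)*(3 + O)
o(Z) = -8 + 4*(3 + Z)/(38 + Z) (o(Z) = -8 + 4*((Z + 3)/(Z + 38)) = -8 + 4*((3 + Z)/(38 + Z)) = -8 + 4*(3 + Z)/(38 + Z))
(-5845 - 2621) - (q(142) + o(P)) = (-5845 - 2621) - ((3 + 142**2 + 4*142) + 4*(-73 - 1*143)/(38 + 143)) = -8466 - ((3 + 20164 + 568) + 4*(-73 - 143)/181) = -8466 - (20735 + 4*(1/181)*(-216)) = -8466 - (20735 - 864/181) = -8466 - 1*3752171/181 = -8466 - 3752171/181 = -5284517/181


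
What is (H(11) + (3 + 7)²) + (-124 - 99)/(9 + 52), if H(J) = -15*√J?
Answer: 5877/61 - 15*√11 ≈ 46.595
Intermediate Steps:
(H(11) + (3 + 7)²) + (-124 - 99)/(9 + 52) = (-15*√11 + (3 + 7)²) + (-124 - 99)/(9 + 52) = (-15*√11 + 10²) - 223/61 = (-15*√11 + 100) - 223*1/61 = (100 - 15*√11) - 223/61 = 5877/61 - 15*√11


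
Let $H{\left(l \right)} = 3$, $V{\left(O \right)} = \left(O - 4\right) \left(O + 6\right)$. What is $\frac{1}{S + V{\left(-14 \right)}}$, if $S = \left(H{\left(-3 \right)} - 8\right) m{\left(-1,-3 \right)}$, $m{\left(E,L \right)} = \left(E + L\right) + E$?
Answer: $\frac{1}{169} \approx 0.0059172$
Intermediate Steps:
$m{\left(E,L \right)} = L + 2 E$
$V{\left(O \right)} = \left(-4 + O\right) \left(6 + O\right)$
$S = 25$ ($S = \left(3 - 8\right) \left(-3 + 2 \left(-1\right)\right) = - 5 \left(-3 - 2\right) = \left(-5\right) \left(-5\right) = 25$)
$\frac{1}{S + V{\left(-14 \right)}} = \frac{1}{25 + \left(-24 + \left(-14\right)^{2} + 2 \left(-14\right)\right)} = \frac{1}{25 - -144} = \frac{1}{25 + 144} = \frac{1}{169}$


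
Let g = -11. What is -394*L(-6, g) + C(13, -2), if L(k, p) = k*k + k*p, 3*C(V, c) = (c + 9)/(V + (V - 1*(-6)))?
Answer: -3858041/96 ≈ -40188.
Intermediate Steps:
C(V, c) = (9 + c)/(3*(6 + 2*V)) (C(V, c) = ((c + 9)/(V + (V - 1*(-6))))/3 = ((9 + c)/(V + (V + 6)))/3 = ((9 + c)/(V + (6 + V)))/3 = ((9 + c)/(6 + 2*V))/3 = (9 + c)/(3*(6 + 2*V)))
L(k, p) = k² + k*p
-394*L(-6, g) + C(13, -2) = -(-2364)*(-6 - 11) + (9 - 2)/(6*(3 + 13)) = -(-2364)*(-17) + (⅙)*7/16 = -394*102 + (⅙)*(1/16)*7 = -40188 + 7/96 = -3858041/96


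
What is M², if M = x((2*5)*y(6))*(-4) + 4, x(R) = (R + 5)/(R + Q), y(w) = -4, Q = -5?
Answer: 64/81 ≈ 0.79012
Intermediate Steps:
x(R) = (5 + R)/(-5 + R) (x(R) = (R + 5)/(R - 5) = (5 + R)/(-5 + R))
M = 8/9 (M = ((5 + (2*5)*(-4))/(-5 + (2*5)*(-4)))*(-4) + 4 = ((5 + 10*(-4))/(-5 + 10*(-4)))*(-4) + 4 = ((5 - 40)/(-5 - 40))*(-4) + 4 = (-35/(-45))*(-4) + 4 = -1/45*(-35)*(-4) + 4 = (7/9)*(-4) + 4 = -28/9 + 4 = 8/9 ≈ 0.88889)
M² = (8/9)² = 64/81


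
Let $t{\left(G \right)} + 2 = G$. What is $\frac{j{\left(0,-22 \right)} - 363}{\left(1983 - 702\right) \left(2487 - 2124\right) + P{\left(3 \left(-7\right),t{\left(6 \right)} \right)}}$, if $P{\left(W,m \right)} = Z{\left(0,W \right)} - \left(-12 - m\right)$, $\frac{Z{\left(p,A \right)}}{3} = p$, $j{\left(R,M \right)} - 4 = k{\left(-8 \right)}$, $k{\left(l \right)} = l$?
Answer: $- \frac{367}{465019} \approx -0.00078921$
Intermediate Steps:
$j{\left(R,M \right)} = -4$ ($j{\left(R,M \right)} = 4 - 8 = -4$)
$t{\left(G \right)} = -2 + G$
$Z{\left(p,A \right)} = 3 p$
$P{\left(W,m \right)} = 12 + m$ ($P{\left(W,m \right)} = 3 \cdot 0 - \left(-12 - m\right) = 0 + \left(12 + m\right) = 12 + m$)
$\frac{j{\left(0,-22 \right)} - 363}{\left(1983 - 702\right) \left(2487 - 2124\right) + P{\left(3 \left(-7\right),t{\left(6 \right)} \right)}} = \frac{-4 - 363}{\left(1983 - 702\right) \left(2487 - 2124\right) + \left(12 + \left(-2 + 6\right)\right)} = - \frac{367}{1281 \cdot 363 + \left(12 + 4\right)} = - \frac{367}{465003 + 16} = - \frac{367}{465019}$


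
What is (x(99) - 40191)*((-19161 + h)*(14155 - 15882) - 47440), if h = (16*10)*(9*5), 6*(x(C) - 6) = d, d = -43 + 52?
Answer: -1656300138969/2 ≈ -8.2815e+11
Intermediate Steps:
d = 9
x(C) = 15/2 (x(C) = 6 + (1/6)*9 = 6 + 3/2 = 15/2)
h = 7200 (h = 160*45 = 7200)
(x(99) - 40191)*((-19161 + h)*(14155 - 15882) - 47440) = (15/2 - 40191)*((-19161 + 7200)*(14155 - 15882) - 47440) = -80367*(-11961*(-1727) - 47440)/2 = -80367*(20656647 - 47440)/2 = -80367/2*20609207 = -1656300138969/2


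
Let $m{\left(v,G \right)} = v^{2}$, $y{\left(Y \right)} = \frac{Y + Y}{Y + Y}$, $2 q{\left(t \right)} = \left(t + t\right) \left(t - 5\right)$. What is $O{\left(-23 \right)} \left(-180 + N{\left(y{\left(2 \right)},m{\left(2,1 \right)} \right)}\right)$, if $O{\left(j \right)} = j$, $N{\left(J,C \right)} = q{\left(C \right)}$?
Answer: $4232$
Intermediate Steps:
$q{\left(t \right)} = t \left(-5 + t\right)$ ($q{\left(t \right)} = \frac{\left(t + t\right) \left(t - 5\right)}{2} = \frac{2 t \left(-5 + t\right)}{2} = t \left(-5 + t\right)$)
$y{\left(Y \right)} = 1$ ($y{\left(Y \right)} = \frac{2 Y}{2 Y} = 2 Y \frac{1}{2 Y} = 1$)
$N{\left(J,C \right)} = C \left(-5 + C\right)$
$O{\left(-23 \right)} \left(-180 + N{\left(y{\left(2 \right)},m{\left(2,1 \right)} \right)}\right) = - 23 \left(-180 + 2^{2} \left(-5 + 2^{2}\right)\right) = - 23 \left(-180 + 4 \left(-5 + 4\right)\right) = - 23 \left(-180 + 4 \left(-1\right)\right) = - 23 \left(-180 - 4\right) = \left(-23\right) \left(-184\right) = 4232$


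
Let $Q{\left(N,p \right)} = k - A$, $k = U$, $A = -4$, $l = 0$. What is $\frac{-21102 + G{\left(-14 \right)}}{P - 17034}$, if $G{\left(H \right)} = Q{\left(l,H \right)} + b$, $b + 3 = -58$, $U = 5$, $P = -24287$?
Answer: $\frac{3022}{5903} \approx 0.51194$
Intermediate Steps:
$k = 5$
$b = -61$ ($b = -3 - 58 = -61$)
$Q{\left(N,p \right)} = 9$ ($Q{\left(N,p \right)} = 5 - -4 = 5 + 4 = 9$)
$G{\left(H \right)} = -52$ ($G{\left(H \right)} = 9 - 61 = -52$)
$\frac{-21102 + G{\left(-14 \right)}}{P - 17034} = \frac{-21102 - 52}{-24287 - 17034} = - \frac{21154}{-41321} = \left(-21154\right) \left(- \frac{1}{41321}\right) = \frac{3022}{5903}$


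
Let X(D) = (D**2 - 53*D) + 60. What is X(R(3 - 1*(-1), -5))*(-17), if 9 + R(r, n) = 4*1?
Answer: -5950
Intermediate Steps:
R(r, n) = -5 (R(r, n) = -9 + 4*1 = -9 + 4 = -5)
X(D) = 60 + D**2 - 53*D
X(R(3 - 1*(-1), -5))*(-17) = (60 + (-5)**2 - 53*(-5))*(-17) = (60 + 25 + 265)*(-17) = 350*(-17) = -5950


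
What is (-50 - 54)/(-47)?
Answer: 104/47 ≈ 2.2128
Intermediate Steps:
(-50 - 54)/(-47) = -104*(-1/47) = 104/47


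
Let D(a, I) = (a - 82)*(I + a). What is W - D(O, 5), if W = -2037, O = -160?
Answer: -39547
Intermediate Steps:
D(a, I) = (-82 + a)*(I + a)
W - D(O, 5) = -2037 - ((-160)**2 - 82*5 - 82*(-160) + 5*(-160)) = -2037 - (25600 - 410 + 13120 - 800) = -2037 - 1*37510 = -2037 - 37510 = -39547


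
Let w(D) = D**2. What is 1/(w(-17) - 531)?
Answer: -1/242 ≈ -0.0041322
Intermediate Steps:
1/(w(-17) - 531) = 1/((-17)**2 - 531) = 1/(289 - 531) = 1/(-242) = -1/242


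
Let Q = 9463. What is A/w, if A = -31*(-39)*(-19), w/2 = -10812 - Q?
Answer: 22971/40550 ≈ 0.56649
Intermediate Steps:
w = -40550 (w = 2*(-10812 - 1*9463) = 2*(-10812 - 9463) = 2*(-20275) = -40550)
A = -22971 (A = 1209*(-19) = -22971)
A/w = -22971/(-40550) = -22971*(-1/40550) = 22971/40550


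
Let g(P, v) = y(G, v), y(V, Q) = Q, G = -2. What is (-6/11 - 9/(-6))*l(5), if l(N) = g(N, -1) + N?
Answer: 42/11 ≈ 3.8182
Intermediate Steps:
g(P, v) = v
l(N) = -1 + N
(-6/11 - 9/(-6))*l(5) = (-6/11 - 9/(-6))*(-1 + 5) = (-6*1/11 - 9*(-⅙))*4 = (-6/11 + 3/2)*4 = (21/22)*4 = 42/11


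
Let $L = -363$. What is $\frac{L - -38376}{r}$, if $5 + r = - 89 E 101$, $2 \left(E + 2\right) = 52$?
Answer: $- \frac{38013}{215741} \approx -0.1762$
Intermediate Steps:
$E = 24$ ($E = -2 + \frac{1}{2} \cdot 52 = -2 + 26 = 24$)
$r = -215741$ ($r = -5 + \left(-89\right) 24 \cdot 101 = -5 - 215736 = -215741$)
$\frac{L - -38376}{r} = \frac{-363 - -38376}{-215741} = \left(-363 + 38376\right) \left(- \frac{1}{215741}\right) = 38013 \left(- \frac{1}{215741}\right) = - \frac{38013}{215741}$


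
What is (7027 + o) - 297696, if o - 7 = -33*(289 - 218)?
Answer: -293005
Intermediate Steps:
o = -2336 (o = 7 - 33*(289 - 218) = 7 - 33*71 = 7 - 2343 = -2336)
(7027 + o) - 297696 = (7027 - 2336) - 297696 = 4691 - 297696 = -293005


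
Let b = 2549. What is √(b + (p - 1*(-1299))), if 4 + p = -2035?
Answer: 3*√201 ≈ 42.532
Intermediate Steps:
p = -2039 (p = -4 - 2035 = -2039)
√(b + (p - 1*(-1299))) = √(2549 + (-2039 - 1*(-1299))) = √(2549 + (-2039 + 1299)) = √(2549 - 740) = √1809 = 3*√201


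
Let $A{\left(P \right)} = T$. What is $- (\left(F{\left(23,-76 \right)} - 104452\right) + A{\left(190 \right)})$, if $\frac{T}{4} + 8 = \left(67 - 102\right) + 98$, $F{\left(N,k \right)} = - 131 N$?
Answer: $107245$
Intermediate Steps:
$T = 220$ ($T = -32 + 4 \left(\left(67 - 102\right) + 98\right) = -32 + 4 \left(-35 + 98\right) = -32 + 4 \cdot 63 = -32 + 252 = 220$)
$A{\left(P \right)} = 220$
$- (\left(F{\left(23,-76 \right)} - 104452\right) + A{\left(190 \right)}) = - (\left(\left(-131\right) 23 - 104452\right) + 220) = - (\left(-3013 - 104452\right) + 220) = - (-107465 + 220) = \left(-1\right) \left(-107245\right) = 107245$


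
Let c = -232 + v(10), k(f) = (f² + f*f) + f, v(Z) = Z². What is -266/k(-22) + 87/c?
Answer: -1779/1892 ≈ -0.94028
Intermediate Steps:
k(f) = f + 2*f² (k(f) = (f² + f²) + f = 2*f² + f = f + 2*f²)
c = -132 (c = -232 + 10² = -232 + 100 = -132)
-266/k(-22) + 87/c = -266*(-1/(22*(1 + 2*(-22)))) + 87/(-132) = -266*(-1/(22*(1 - 44))) + 87*(-1/132) = -266/((-22*(-43))) - 29/44 = -266/946 - 29/44 = -266*1/946 - 29/44 = -133/473 - 29/44 = -1779/1892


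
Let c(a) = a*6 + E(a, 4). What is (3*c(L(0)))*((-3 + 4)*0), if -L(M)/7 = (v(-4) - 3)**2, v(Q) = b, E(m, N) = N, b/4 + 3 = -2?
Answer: 0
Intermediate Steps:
b = -20 (b = -12 + 4*(-2) = -12 - 8 = -20)
v(Q) = -20
L(M) = -3703 (L(M) = -7*(-20 - 3)**2 = -7*(-23)**2 = -7*529 = -3703)
c(a) = 4 + 6*a (c(a) = a*6 + 4 = 6*a + 4 = 4 + 6*a)
(3*c(L(0)))*((-3 + 4)*0) = (3*(4 + 6*(-3703)))*((-3 + 4)*0) = (3*(4 - 22218))*(1*0) = (3*(-22214))*0 = -66642*0 = 0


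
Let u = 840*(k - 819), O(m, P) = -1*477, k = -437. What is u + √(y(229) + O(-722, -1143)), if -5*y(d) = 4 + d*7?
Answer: -1055040 + 2*I*√4990/5 ≈ -1.055e+6 + 28.256*I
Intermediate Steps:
O(m, P) = -477
y(d) = -⅘ - 7*d/5 (y(d) = -(4 + d*7)/5 = -(4 + 7*d)/5 = -⅘ - 7*d/5)
u = -1055040 (u = 840*(-437 - 819) = 840*(-1256) = -1055040)
u + √(y(229) + O(-722, -1143)) = -1055040 + √((-⅘ - 7/5*229) - 477) = -1055040 + √((-⅘ - 1603/5) - 477) = -1055040 + √(-1607/5 - 477) = -1055040 + √(-3992/5) = -1055040 + 2*I*√4990/5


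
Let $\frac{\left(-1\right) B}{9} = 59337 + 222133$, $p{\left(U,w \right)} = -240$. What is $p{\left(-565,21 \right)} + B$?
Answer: $-2533470$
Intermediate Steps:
$B = -2533230$ ($B = - 9 \left(59337 + 222133\right) = \left(-9\right) 281470 = -2533230$)
$p{\left(-565,21 \right)} + B = -240 - 2533230 = -2533470$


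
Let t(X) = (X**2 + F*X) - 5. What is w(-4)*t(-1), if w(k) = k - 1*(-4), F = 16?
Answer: 0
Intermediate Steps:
w(k) = 4 + k (w(k) = k + 4 = 4 + k)
t(X) = -5 + X**2 + 16*X (t(X) = (X**2 + 16*X) - 5 = -5 + X**2 + 16*X)
w(-4)*t(-1) = (4 - 4)*(-5 + (-1)**2 + 16*(-1)) = 0*(-5 + 1 - 16) = 0*(-20) = 0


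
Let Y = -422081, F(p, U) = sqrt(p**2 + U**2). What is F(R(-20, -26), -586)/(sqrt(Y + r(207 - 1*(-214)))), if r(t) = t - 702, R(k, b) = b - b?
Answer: -293*I*sqrt(422362)/211181 ≈ -0.90169*I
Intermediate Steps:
R(k, b) = 0
F(p, U) = sqrt(U**2 + p**2)
r(t) = -702 + t
F(R(-20, -26), -586)/(sqrt(Y + r(207 - 1*(-214)))) = sqrt((-586)**2 + 0**2)/(sqrt(-422081 + (-702 + (207 - 1*(-214))))) = sqrt(343396 + 0)/(sqrt(-422081 + (-702 + (207 + 214)))) = sqrt(343396)/(sqrt(-422081 + (-702 + 421))) = 586/(sqrt(-422081 - 281)) = 586/(sqrt(-422362)) = 586/((I*sqrt(422362))) = 586*(-I*sqrt(422362)/422362) = -293*I*sqrt(422362)/211181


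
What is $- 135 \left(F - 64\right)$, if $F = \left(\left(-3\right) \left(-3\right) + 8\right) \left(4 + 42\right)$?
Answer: $-96930$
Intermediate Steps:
$F = 782$ ($F = \left(9 + 8\right) 46 = 17 \cdot 46 = 782$)
$- 135 \left(F - 64\right) = - 135 \left(782 - 64\right) = \left(-135\right) 718 = -96930$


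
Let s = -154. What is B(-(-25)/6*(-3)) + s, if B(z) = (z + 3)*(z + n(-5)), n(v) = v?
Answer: 49/4 ≈ 12.250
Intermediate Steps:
B(z) = (-5 + z)*(3 + z) (B(z) = (z + 3)*(z - 5) = (3 + z)*(-5 + z) = (-5 + z)*(3 + z))
B(-(-25)/6*(-3)) + s = (-15 + (-(-25)/6*(-3))² - 2*(-(-25)/6)*(-3)) - 154 = (-15 + (-5*(-⅚)*(-3))² - 2*(-5*(-⅚))*(-3)) - 154 = (-15 + ((25/6)*(-3))² - 25*(-3)/3) - 154 = (-15 + (-25/2)² - 2*(-25/2)) - 154 = (-15 + 625/4 + 25) - 154 = 665/4 - 154 = 49/4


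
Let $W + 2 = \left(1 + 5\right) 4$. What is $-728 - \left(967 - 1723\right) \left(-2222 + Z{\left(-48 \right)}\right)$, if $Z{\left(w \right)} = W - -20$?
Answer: $-1648808$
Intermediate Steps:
$W = 22$ ($W = -2 + \left(1 + 5\right) 4 = -2 + 6 \cdot 4 = -2 + 24 = 22$)
$Z{\left(w \right)} = 42$ ($Z{\left(w \right)} = 22 - -20 = 22 + 20 = 42$)
$-728 - \left(967 - 1723\right) \left(-2222 + Z{\left(-48 \right)}\right) = -728 - \left(967 - 1723\right) \left(-2222 + 42\right) = -728 - \left(-756\right) \left(-2180\right) = -728 - 1648080 = -1648808$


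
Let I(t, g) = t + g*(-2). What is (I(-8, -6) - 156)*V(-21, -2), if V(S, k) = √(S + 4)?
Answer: -152*I*√17 ≈ -626.71*I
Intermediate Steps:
I(t, g) = t - 2*g
V(S, k) = √(4 + S)
(I(-8, -6) - 156)*V(-21, -2) = ((-8 - 2*(-6)) - 156)*√(4 - 21) = ((-8 + 12) - 156)*√(-17) = (4 - 156)*(I*√17) = -152*I*√17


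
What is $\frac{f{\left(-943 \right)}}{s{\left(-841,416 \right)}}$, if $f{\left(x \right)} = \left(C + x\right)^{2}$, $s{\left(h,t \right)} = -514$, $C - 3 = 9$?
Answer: $- \frac{866761}{514} \approx -1686.3$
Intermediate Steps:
$C = 12$ ($C = 3 + 9 = 12$)
$f{\left(x \right)} = \left(12 + x\right)^{2}$
$\frac{f{\left(-943 \right)}}{s{\left(-841,416 \right)}} = \frac{\left(12 - 943\right)^{2}}{-514} = \left(-931\right)^{2} \left(- \frac{1}{514}\right) = 866761 \left(- \frac{1}{514}\right) = - \frac{866761}{514}$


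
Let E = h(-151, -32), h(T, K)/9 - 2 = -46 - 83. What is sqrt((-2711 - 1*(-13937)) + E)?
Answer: sqrt(10083) ≈ 100.41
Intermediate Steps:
h(T, K) = -1143 (h(T, K) = 18 + 9*(-46 - 83) = 18 + 9*(-129) = 18 - 1161 = -1143)
E = -1143
sqrt((-2711 - 1*(-13937)) + E) = sqrt((-2711 - 1*(-13937)) - 1143) = sqrt((-2711 + 13937) - 1143) = sqrt(11226 - 1143) = sqrt(10083)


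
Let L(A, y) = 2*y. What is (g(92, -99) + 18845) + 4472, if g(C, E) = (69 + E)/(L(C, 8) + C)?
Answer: 419701/18 ≈ 23317.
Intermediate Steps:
g(C, E) = (69 + E)/(16 + C) (g(C, E) = (69 + E)/(2*8 + C) = (69 + E)/(16 + C))
(g(92, -99) + 18845) + 4472 = ((69 - 99)/(16 + 92) + 18845) + 4472 = (-30/108 + 18845) + 4472 = ((1/108)*(-30) + 18845) + 4472 = (-5/18 + 18845) + 4472 = 339205/18 + 4472 = 419701/18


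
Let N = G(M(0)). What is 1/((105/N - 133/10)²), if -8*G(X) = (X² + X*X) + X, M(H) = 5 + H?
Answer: 12100/9878449 ≈ 0.0012249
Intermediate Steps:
G(X) = -X²/4 - X/8 (G(X) = -((X² + X*X) + X)/8 = -((X² + X²) + X)/8 = -(2*X² + X)/8 = -(X + 2*X²)/8 = -X²/4 - X/8)
N = -55/8 (N = -(5 + 0)*(1 + 2*(5 + 0))/8 = -⅛*5*(1 + 2*5) = -⅛*5*(1 + 10) = -⅛*5*11 = -55/8 ≈ -6.8750)
1/((105/N - 133/10)²) = 1/((105/(-55/8) - 133/10)²) = 1/((105*(-8/55) - 133*⅒)²) = 1/((-168/11 - 133/10)²) = 1/((-3143/110)²) = 1/(9878449/12100) = 12100/9878449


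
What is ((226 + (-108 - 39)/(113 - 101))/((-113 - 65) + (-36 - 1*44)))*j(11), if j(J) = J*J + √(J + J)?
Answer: -34485/344 - 285*√22/344 ≈ -104.13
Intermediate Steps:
j(J) = J² + √2*√J (j(J) = J² + √(2*J) = J² + √2*√J)
((226 + (-108 - 39)/(113 - 101))/((-113 - 65) + (-36 - 1*44)))*j(11) = ((226 + (-108 - 39)/(113 - 101))/((-113 - 65) + (-36 - 1*44)))*(11² + √2*√11) = ((226 - 147/12)/(-178 + (-36 - 44)))*(121 + √22) = ((226 - 147*1/12)/(-178 - 80))*(121 + √22) = ((226 - 49/4)/(-258))*(121 + √22) = ((855/4)*(-1/258))*(121 + √22) = -285*(121 + √22)/344 = -34485/344 - 285*√22/344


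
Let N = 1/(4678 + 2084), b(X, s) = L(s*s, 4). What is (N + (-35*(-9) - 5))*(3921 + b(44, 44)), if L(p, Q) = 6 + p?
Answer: 12290143723/6762 ≈ 1.8175e+6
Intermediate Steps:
b(X, s) = 6 + s**2 (b(X, s) = 6 + s*s = 6 + s**2)
N = 1/6762 ≈ 0.00014789
(N + (-35*(-9) - 5))*(3921 + b(44, 44)) = (1/6762 + (-35*(-9) - 5))*(3921 + (6 + 44**2)) = (1/6762 + (315 - 5))*(3921 + (6 + 1936)) = (1/6762 + 310)*(3921 + 1942) = (2096221/6762)*5863 = 12290143723/6762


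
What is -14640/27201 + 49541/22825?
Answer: 337802247/206954275 ≈ 1.6323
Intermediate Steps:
-14640/27201 + 49541/22825 = -14640*1/27201 + 49541*(1/22825) = -4880/9067 + 49541/22825 = 337802247/206954275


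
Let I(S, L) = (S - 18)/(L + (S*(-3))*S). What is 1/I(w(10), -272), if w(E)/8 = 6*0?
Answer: 136/9 ≈ 15.111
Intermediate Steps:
w(E) = 0 (w(E) = 8*(6*0) = 8*0 = 0)
I(S, L) = (-18 + S)/(L - 3*S**2) (I(S, L) = (-18 + S)/(L + (-3*S)*S) = (-18 + S)/(L - 3*S**2))
1/I(w(10), -272) = 1/((-18 + 0)/(-272 - 3*0**2)) = 1/(-18/(-272 - 3*0)) = 1/(-18/(-272 + 0)) = 1/(-18/(-272)) = 1/(-1/272*(-18)) = 1/(9/136) = 136/9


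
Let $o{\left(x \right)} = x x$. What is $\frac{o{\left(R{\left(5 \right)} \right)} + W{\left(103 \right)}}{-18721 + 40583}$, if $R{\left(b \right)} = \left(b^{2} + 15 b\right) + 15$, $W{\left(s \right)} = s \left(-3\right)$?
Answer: $\frac{6458}{10931} \approx 0.5908$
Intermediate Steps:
$W{\left(s \right)} = - 3 s$
$R{\left(b \right)} = 15 + b^{2} + 15 b$
$o{\left(x \right)} = x^{2}$
$\frac{o{\left(R{\left(5 \right)} \right)} + W{\left(103 \right)}}{-18721 + 40583} = \frac{\left(15 + 5^{2} + 15 \cdot 5\right)^{2} - 309}{-18721 + 40583} = \frac{\left(15 + 25 + 75\right)^{2} - 309}{21862} = \left(115^{2} - 309\right) \frac{1}{21862} = \left(13225 - 309\right) \frac{1}{21862} = 12916 \cdot \frac{1}{21862} = \frac{6458}{10931}$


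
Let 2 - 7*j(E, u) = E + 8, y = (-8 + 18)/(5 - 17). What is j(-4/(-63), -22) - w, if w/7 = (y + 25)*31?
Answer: -4626119/882 ≈ -5245.0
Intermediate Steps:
y = -5/6 (y = 10/(-12) = 10*(-1/12) = -5/6 ≈ -0.83333)
j(E, u) = -6/7 - E/7 (j(E, u) = 2/7 - (E + 8)/7 = 2/7 - (8 + E)/7 = 2/7 + (-8/7 - E/7) = -6/7 - E/7)
w = 31465/6 (w = 7*((-5/6 + 25)*31) = 7*((145/6)*31) = 7*(4495/6) = 31465/6 ≈ 5244.2)
j(-4/(-63), -22) - w = (-6/7 - (-4)/(7*(-63))) - 1*31465/6 = (-6/7 - (-4)*(-1)/(7*63)) - 31465/6 = (-6/7 - 1/7*4/63) - 31465/6 = (-6/7 - 4/441) - 31465/6 = -382/441 - 31465/6 = -4626119/882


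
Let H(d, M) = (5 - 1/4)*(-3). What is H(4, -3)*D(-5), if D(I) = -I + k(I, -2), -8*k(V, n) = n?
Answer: -1197/16 ≈ -74.813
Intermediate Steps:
k(V, n) = -n/8
H(d, M) = -57/4 (H(d, M) = (5 - 1*1/4)*(-3) = (5 - 1/4)*(-3) = (19/4)*(-3) = -57/4)
D(I) = 1/4 - I (D(I) = -I - 1/8*(-2) = -I + 1/4 = 1/4 - I)
H(4, -3)*D(-5) = -57*(1/4 - 1*(-5))/4 = -57*(1/4 + 5)/4 = -57/4*21/4 = -1197/16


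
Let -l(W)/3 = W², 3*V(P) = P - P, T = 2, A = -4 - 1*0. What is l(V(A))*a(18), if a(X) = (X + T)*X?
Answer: 0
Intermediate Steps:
A = -4 (A = -4 + 0 = -4)
a(X) = X*(2 + X) (a(X) = (X + 2)*X = (2 + X)*X = X*(2 + X))
V(P) = 0 (V(P) = (P - P)/3 = (⅓)*0 = 0)
l(W) = -3*W²
l(V(A))*a(18) = (-3*0²)*(18*(2 + 18)) = (-3*0)*(18*20) = 0*360 = 0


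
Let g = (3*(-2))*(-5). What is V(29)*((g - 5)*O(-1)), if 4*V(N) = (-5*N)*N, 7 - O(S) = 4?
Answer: -315375/4 ≈ -78844.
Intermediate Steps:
O(S) = 3 (O(S) = 7 - 1*4 = 7 - 4 = 3)
V(N) = -5*N**2/4 (V(N) = ((-5*N)*N)/4 = (-5*N**2)/4 = -5*N**2/4)
g = 30 (g = -6*(-5) = 30)
V(29)*((g - 5)*O(-1)) = (-5/4*29**2)*((30 - 5)*3) = (-5/4*841)*(25*3) = -4205/4*75 = -315375/4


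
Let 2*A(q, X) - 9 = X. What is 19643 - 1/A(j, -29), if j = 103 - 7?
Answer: 196431/10 ≈ 19643.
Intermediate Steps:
j = 96
A(q, X) = 9/2 + X/2
19643 - 1/A(j, -29) = 19643 - 1/(9/2 + (½)*(-29)) = 19643 - 1/(9/2 - 29/2) = 19643 - 1/(-10) = 19643 - 1*(-⅒) = 19643 + ⅒ = 196431/10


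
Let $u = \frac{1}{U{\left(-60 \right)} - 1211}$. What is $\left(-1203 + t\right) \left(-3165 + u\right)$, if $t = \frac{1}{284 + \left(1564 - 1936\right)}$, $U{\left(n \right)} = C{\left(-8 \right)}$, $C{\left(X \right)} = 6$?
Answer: $\frac{40375068949}{10604} \approx 3.8075 \cdot 10^{6}$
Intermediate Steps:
$U{\left(n \right)} = 6$
$u = - \frac{1}{1205}$ ($u = \frac{1}{6 - 1211} = \frac{1}{-1205} = - \frac{1}{1205} \approx -0.00082988$)
$t = - \frac{1}{88}$ ($t = \frac{1}{284 + \left(1564 - 1936\right)} = \frac{1}{284 - 372} = \frac{1}{-88} = - \frac{1}{88} \approx -0.011364$)
$\left(-1203 + t\right) \left(-3165 + u\right) = \left(-1203 - \frac{1}{88}\right) \left(-3165 - \frac{1}{1205}\right) = \left(- \frac{105865}{88}\right) \left(- \frac{3813826}{1205}\right) = \frac{40375068949}{10604}$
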